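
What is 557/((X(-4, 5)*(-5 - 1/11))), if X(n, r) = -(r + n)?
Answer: 6127/56 ≈ 109.41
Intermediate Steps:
X(n, r) = -n - r (X(n, r) = -(n + r) = -n - r)
557/((X(-4, 5)*(-5 - 1/11))) = 557/(((-1*(-4) - 1*5)*(-5 - 1/11))) = 557/(((4 - 5)*(-5 - 1*1/11))) = 557/((-(-5 - 1/11))) = 557/((-1*(-56/11))) = 557/(56/11) = 557*(11/56) = 6127/56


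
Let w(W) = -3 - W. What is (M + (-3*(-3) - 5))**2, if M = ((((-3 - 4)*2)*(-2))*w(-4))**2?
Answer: 620944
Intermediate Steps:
M = 784 (M = ((((-3 - 4)*2)*(-2))*(-3 - 1*(-4)))**2 = ((-7*2*(-2))*(-3 + 4))**2 = (-14*(-2)*1)**2 = (28*1)**2 = 28**2 = 784)
(M + (-3*(-3) - 5))**2 = (784 + (-3*(-3) - 5))**2 = (784 + (9 - 5))**2 = (784 + 4)**2 = 788**2 = 620944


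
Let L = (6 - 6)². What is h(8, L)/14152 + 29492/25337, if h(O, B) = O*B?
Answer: 29492/25337 ≈ 1.1640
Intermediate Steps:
L = 0 (L = 0² = 0)
h(O, B) = B*O
h(8, L)/14152 + 29492/25337 = (0*8)/14152 + 29492/25337 = 0*(1/14152) + 29492*(1/25337) = 0 + 29492/25337 = 29492/25337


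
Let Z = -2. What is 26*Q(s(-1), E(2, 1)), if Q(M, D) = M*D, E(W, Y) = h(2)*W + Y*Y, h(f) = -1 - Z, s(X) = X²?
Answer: 78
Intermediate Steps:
h(f) = 1 (h(f) = -1 - 1*(-2) = -1 + 2 = 1)
E(W, Y) = W + Y² (E(W, Y) = 1*W + Y*Y = W + Y²)
Q(M, D) = D*M
26*Q(s(-1), E(2, 1)) = 26*((2 + 1²)*(-1)²) = 26*((2 + 1)*1) = 26*(3*1) = 26*3 = 78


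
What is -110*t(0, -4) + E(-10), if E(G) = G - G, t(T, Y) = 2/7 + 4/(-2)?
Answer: 1320/7 ≈ 188.57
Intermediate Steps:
t(T, Y) = -12/7 (t(T, Y) = 2*(⅐) + 4*(-½) = 2/7 - 2 = -12/7)
E(G) = 0
-110*t(0, -4) + E(-10) = -110*(-12/7) + 0 = 1320/7 + 0 = 1320/7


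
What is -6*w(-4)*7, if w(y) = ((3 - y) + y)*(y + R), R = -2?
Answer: 756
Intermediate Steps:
w(y) = -6 + 3*y (w(y) = ((3 - y) + y)*(y - 2) = 3*(-2 + y) = -6 + 3*y)
-6*w(-4)*7 = -6*(-6 + 3*(-4))*7 = -6*(-6 - 12)*7 = -6*(-18)*7 = 108*7 = 756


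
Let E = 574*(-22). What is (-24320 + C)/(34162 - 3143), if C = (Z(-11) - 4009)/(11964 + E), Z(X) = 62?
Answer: -16144533/20596616 ≈ -0.78384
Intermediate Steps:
E = -12628
C = 3947/664 (C = (62 - 4009)/(11964 - 12628) = -3947/(-664) = -3947*(-1/664) = 3947/664 ≈ 5.9443)
(-24320 + C)/(34162 - 3143) = (-24320 + 3947/664)/(34162 - 3143) = -16144533/664/31019 = -16144533/664*1/31019 = -16144533/20596616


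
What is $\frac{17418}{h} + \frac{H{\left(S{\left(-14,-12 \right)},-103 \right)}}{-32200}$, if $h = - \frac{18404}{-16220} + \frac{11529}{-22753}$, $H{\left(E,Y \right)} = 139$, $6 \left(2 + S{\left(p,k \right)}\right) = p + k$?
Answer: $\frac{424154212937429}{15291425800} \approx 27738.0$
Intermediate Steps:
$S{\left(p,k \right)} = -2 + \frac{k}{6} + \frac{p}{6}$ ($S{\left(p,k \right)} = -2 + \frac{p + k}{6} = -2 + \frac{k + p}{6} = -2 + \left(\frac{k}{6} + \frac{p}{6}\right) = -2 + \frac{k}{6} + \frac{p}{6}$)
$h = \frac{949778}{1512515}$ ($h = \left(-18404\right) \left(- \frac{1}{16220}\right) + 11529 \left(- \frac{1}{22753}\right) = \frac{4601}{4055} - \frac{189}{373} = \frac{949778}{1512515} \approx 0.62795$)
$\frac{17418}{h} + \frac{H{\left(S{\left(-14,-12 \right)},-103 \right)}}{-32200} = \frac{17418}{\frac{949778}{1512515}} + \frac{139}{-32200} = 17418 \cdot \frac{1512515}{949778} + 139 \left(- \frac{1}{32200}\right) = \frac{13172493135}{474889} - \frac{139}{32200} = \frac{424154212937429}{15291425800}$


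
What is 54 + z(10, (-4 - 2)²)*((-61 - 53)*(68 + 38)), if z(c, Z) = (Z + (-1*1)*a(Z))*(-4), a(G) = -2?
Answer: 1836822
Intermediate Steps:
z(c, Z) = -8 - 4*Z (z(c, Z) = (Z - 1*1*(-2))*(-4) = (Z - 1*(-2))*(-4) = (Z + 2)*(-4) = (2 + Z)*(-4) = -8 - 4*Z)
54 + z(10, (-4 - 2)²)*((-61 - 53)*(68 + 38)) = 54 + (-8 - 4*(-4 - 2)²)*((-61 - 53)*(68 + 38)) = 54 + (-8 - 4*(-6)²)*(-114*106) = 54 + (-8 - 4*36)*(-12084) = 54 + (-8 - 144)*(-12084) = 54 - 152*(-12084) = 54 + 1836768 = 1836822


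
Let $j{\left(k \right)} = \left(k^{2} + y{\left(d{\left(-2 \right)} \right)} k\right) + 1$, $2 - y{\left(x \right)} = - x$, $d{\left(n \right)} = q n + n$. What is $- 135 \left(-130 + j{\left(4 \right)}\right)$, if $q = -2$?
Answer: $13095$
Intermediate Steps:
$d{\left(n \right)} = - n$ ($d{\left(n \right)} = - 2 n + n = - n$)
$y{\left(x \right)} = 2 + x$ ($y{\left(x \right)} = 2 - - x = 2 + x$)
$j{\left(k \right)} = 1 + k^{2} + 4 k$ ($j{\left(k \right)} = \left(k^{2} + \left(2 - -2\right) k\right) + 1 = \left(k^{2} + \left(2 + 2\right) k\right) + 1 = \left(k^{2} + 4 k\right) + 1 = 1 + k^{2} + 4 k$)
$- 135 \left(-130 + j{\left(4 \right)}\right) = - 135 \left(-130 + \left(1 + 4^{2} + 4 \cdot 4\right)\right) = - 135 \left(-130 + \left(1 + 16 + 16\right)\right) = - 135 \left(-130 + 33\right) = \left(-135\right) \left(-97\right) = 13095$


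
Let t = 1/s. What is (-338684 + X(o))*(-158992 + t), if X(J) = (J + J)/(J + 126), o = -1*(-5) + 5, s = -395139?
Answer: 241144478876915713/4478242 ≈ 5.3848e+10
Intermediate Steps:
t = -1/395139 (t = 1/(-395139) = -1/395139 ≈ -2.5308e-6)
o = 10 (o = 5 + 5 = 10)
X(J) = 2*J/(126 + J) (X(J) = (2*J)/(126 + J) = 2*J/(126 + J))
(-338684 + X(o))*(-158992 + t) = (-338684 + 2*10/(126 + 10))*(-158992 - 1/395139) = (-338684 + 2*10/136)*(-62823939889/395139) = (-338684 + 2*10*(1/136))*(-62823939889/395139) = (-338684 + 5/34)*(-62823939889/395139) = -11515251/34*(-62823939889/395139) = 241144478876915713/4478242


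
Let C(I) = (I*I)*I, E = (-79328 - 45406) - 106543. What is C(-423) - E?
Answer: -75455690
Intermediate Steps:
E = -231277 (E = -124734 - 106543 = -231277)
C(I) = I³ (C(I) = I²*I = I³)
C(-423) - E = (-423)³ - 1*(-231277) = -75686967 + 231277 = -75455690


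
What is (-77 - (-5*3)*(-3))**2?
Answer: 14884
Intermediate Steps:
(-77 - (-5*3)*(-3))**2 = (-77 - (-15)*(-3))**2 = (-77 - 1*45)**2 = (-77 - 45)**2 = (-122)**2 = 14884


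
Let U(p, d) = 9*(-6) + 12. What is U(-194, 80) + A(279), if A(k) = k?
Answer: 237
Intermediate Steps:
U(p, d) = -42 (U(p, d) = -54 + 12 = -42)
U(-194, 80) + A(279) = -42 + 279 = 237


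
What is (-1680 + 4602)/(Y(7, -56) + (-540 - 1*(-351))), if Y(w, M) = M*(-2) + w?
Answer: -1461/35 ≈ -41.743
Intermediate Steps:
Y(w, M) = w - 2*M (Y(w, M) = -2*M + w = w - 2*M)
(-1680 + 4602)/(Y(7, -56) + (-540 - 1*(-351))) = (-1680 + 4602)/((7 - 2*(-56)) + (-540 - 1*(-351))) = 2922/((7 + 112) + (-540 + 351)) = 2922/(119 - 189) = 2922/(-70) = 2922*(-1/70) = -1461/35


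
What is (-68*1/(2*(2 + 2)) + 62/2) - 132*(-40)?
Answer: 10605/2 ≈ 5302.5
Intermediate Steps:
(-68*1/(2*(2 + 2)) + 62/2) - 132*(-40) = (-68/(4*2) + 62*(½)) + 5280 = (-68/8 + 31) + 5280 = (-68*⅛ + 31) + 5280 = (-17/2 + 31) + 5280 = 45/2 + 5280 = 10605/2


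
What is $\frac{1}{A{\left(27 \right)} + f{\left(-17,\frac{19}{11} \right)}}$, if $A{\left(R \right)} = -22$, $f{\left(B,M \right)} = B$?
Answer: $- \frac{1}{39} \approx -0.025641$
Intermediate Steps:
$\frac{1}{A{\left(27 \right)} + f{\left(-17,\frac{19}{11} \right)}} = \frac{1}{-22 - 17} = \frac{1}{-39} = - \frac{1}{39}$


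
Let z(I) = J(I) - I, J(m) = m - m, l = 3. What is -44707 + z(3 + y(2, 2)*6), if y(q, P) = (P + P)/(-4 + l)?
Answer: -44686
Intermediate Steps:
J(m) = 0
y(q, P) = -2*P (y(q, P) = (P + P)/(-4 + 3) = (2*P)/(-1) = (2*P)*(-1) = -2*P)
z(I) = -I (z(I) = 0 - I = -I)
-44707 + z(3 + y(2, 2)*6) = -44707 - (3 - 2*2*6) = -44707 - (3 - 4*6) = -44707 - (3 - 24) = -44707 - 1*(-21) = -44707 + 21 = -44686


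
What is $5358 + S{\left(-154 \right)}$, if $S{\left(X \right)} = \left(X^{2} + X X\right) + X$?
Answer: $52636$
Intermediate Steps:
$S{\left(X \right)} = X + 2 X^{2}$ ($S{\left(X \right)} = \left(X^{2} + X^{2}\right) + X = 2 X^{2} + X = X + 2 X^{2}$)
$5358 + S{\left(-154 \right)} = 5358 - 154 \left(1 + 2 \left(-154\right)\right) = 5358 - 154 \left(1 - 308\right) = 5358 - -47278 = 5358 + 47278 = 52636$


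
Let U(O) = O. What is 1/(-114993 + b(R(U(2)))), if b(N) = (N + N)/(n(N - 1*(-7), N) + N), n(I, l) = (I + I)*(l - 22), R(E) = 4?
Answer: -49/5634658 ≈ -8.6962e-6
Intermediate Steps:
n(I, l) = 2*I*(-22 + l) (n(I, l) = (2*I)*(-22 + l) = 2*I*(-22 + l))
b(N) = 2*N/(N + 2*(-22 + N)*(7 + N)) (b(N) = (N + N)/(2*(N - 1*(-7))*(-22 + N) + N) = (2*N)/(2*(N + 7)*(-22 + N) + N) = (2*N)/(2*(7 + N)*(-22 + N) + N) = (2*N)/(2*(-22 + N)*(7 + N) + N) = (2*N)/(N + 2*(-22 + N)*(7 + N)) = 2*N/(N + 2*(-22 + N)*(7 + N)))
1/(-114993 + b(R(U(2)))) = 1/(-114993 + 2*4/(4 + 2*(-22 + 4)*(7 + 4))) = 1/(-114993 + 2*4/(4 + 2*(-18)*11)) = 1/(-114993 + 2*4/(4 - 396)) = 1/(-114993 + 2*4/(-392)) = 1/(-114993 + 2*4*(-1/392)) = 1/(-114993 - 1/49) = 1/(-5634658/49) = -49/5634658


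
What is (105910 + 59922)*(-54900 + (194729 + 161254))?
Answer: 49929196056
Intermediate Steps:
(105910 + 59922)*(-54900 + (194729 + 161254)) = 165832*(-54900 + 355983) = 165832*301083 = 49929196056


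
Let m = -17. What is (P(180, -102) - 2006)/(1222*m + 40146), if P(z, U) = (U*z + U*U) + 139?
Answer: -9823/19372 ≈ -0.50707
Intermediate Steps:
P(z, U) = 139 + U**2 + U*z (P(z, U) = (U*z + U**2) + 139 = (U**2 + U*z) + 139 = 139 + U**2 + U*z)
(P(180, -102) - 2006)/(1222*m + 40146) = ((139 + (-102)**2 - 102*180) - 2006)/(1222*(-17) + 40146) = ((139 + 10404 - 18360) - 2006)/(-20774 + 40146) = (-7817 - 2006)/19372 = -9823*1/19372 = -9823/19372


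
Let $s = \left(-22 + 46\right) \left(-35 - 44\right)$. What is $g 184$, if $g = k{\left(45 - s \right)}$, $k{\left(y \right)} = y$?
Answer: $357144$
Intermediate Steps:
$s = -1896$ ($s = 24 \left(-79\right) = -1896$)
$g = 1941$ ($g = 45 - -1896 = 45 + 1896 = 1941$)
$g 184 = 1941 \cdot 184 = 357144$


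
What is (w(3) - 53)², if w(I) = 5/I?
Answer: 23716/9 ≈ 2635.1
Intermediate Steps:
(w(3) - 53)² = (5/3 - 53)² = (-154/3)² = 23716/9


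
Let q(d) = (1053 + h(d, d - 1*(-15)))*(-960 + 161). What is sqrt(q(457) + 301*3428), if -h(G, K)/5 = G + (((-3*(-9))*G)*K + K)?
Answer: 2*sqrt(5817703449) ≈ 1.5255e+5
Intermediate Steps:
h(G, K) = -5*G - 5*K - 135*G*K (h(G, K) = -5*(G + (((-3*(-9))*G)*K + K)) = -5*(G + ((27*G)*K + K)) = -5*(G + (27*G*K + K)) = -5*(G + (K + 27*G*K)) = -5*(G + K + 27*G*K) = -5*G - 5*K - 135*G*K)
q(d) = -781422 + 7990*d + 107865*d*(15 + d) (q(d) = (1053 + (-5*d - 5*(d - 1*(-15)) - 135*d*(d - 1*(-15))))*(-960 + 161) = (1053 + (-5*d - 5*(d + 15) - 135*d*(d + 15)))*(-799) = (1053 + (-5*d - 5*(15 + d) - 135*d*(15 + d)))*(-799) = (1053 + (-5*d + (-75 - 5*d) - 135*d*(15 + d)))*(-799) = (1053 + (-75 - 10*d - 135*d*(15 + d)))*(-799) = (978 - 10*d - 135*d*(15 + d))*(-799) = -781422 + 7990*d + 107865*d*(15 + d))
sqrt(q(457) + 301*3428) = sqrt((-781422 + 107865*457**2 + 1625965*457) + 301*3428) = sqrt((-781422 + 107865*208849 + 743066005) + 1031828) = sqrt((-781422 + 22527497385 + 743066005) + 1031828) = sqrt(23269781968 + 1031828) = sqrt(23270813796) = 2*sqrt(5817703449)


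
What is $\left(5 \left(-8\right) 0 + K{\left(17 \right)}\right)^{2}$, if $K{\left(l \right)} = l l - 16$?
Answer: $74529$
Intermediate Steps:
$K{\left(l \right)} = -16 + l^{2}$ ($K{\left(l \right)} = l^{2} - 16 = -16 + l^{2}$)
$\left(5 \left(-8\right) 0 + K{\left(17 \right)}\right)^{2} = \left(5 \left(-8\right) 0 - \left(16 - 17^{2}\right)\right)^{2} = \left(\left(-40\right) 0 + \left(-16 + 289\right)\right)^{2} = \left(0 + 273\right)^{2} = 273^{2} = 74529$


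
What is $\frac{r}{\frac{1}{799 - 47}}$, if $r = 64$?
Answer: $48128$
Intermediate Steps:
$\frac{r}{\frac{1}{799 - 47}} = \frac{64}{\frac{1}{799 - 47}} = \frac{64}{\frac{1}{752}} = 64 \frac{1}{\frac{1}{752}} = 64 \cdot 752 = 48128$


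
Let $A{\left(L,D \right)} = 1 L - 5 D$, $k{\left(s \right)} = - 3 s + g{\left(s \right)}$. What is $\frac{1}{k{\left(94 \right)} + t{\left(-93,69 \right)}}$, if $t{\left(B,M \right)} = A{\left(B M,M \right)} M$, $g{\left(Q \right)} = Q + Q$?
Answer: $- \frac{1}{466672} \approx -2.1428 \cdot 10^{-6}$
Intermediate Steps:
$g{\left(Q \right)} = 2 Q$
$k{\left(s \right)} = - s$ ($k{\left(s \right)} = - 3 s + 2 s = - s$)
$A{\left(L,D \right)} = L - 5 D$
$t{\left(B,M \right)} = M \left(- 5 M + B M\right)$ ($t{\left(B,M \right)} = \left(B M - 5 M\right) M = \left(- 5 M + B M\right) M = M \left(- 5 M + B M\right)$)
$\frac{1}{k{\left(94 \right)} + t{\left(-93,69 \right)}} = \frac{1}{\left(-1\right) 94 + 69^{2} \left(-5 - 93\right)} = \frac{1}{-94 + 4761 \left(-98\right)} = \frac{1}{-94 - 466578} = \frac{1}{-466672} = - \frac{1}{466672}$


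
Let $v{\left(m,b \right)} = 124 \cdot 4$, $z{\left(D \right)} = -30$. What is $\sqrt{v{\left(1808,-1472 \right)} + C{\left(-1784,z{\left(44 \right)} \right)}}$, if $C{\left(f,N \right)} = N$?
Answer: $\sqrt{466} \approx 21.587$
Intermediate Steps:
$v{\left(m,b \right)} = 496$
$\sqrt{v{\left(1808,-1472 \right)} + C{\left(-1784,z{\left(44 \right)} \right)}} = \sqrt{496 - 30} = \sqrt{466}$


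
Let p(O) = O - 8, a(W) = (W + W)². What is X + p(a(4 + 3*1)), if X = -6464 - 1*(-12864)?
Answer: 6588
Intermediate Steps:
a(W) = 4*W² (a(W) = (2*W)² = 4*W²)
X = 6400 (X = -6464 + 12864 = 6400)
p(O) = -8 + O
X + p(a(4 + 3*1)) = 6400 + (-8 + 4*(4 + 3*1)²) = 6400 + (-8 + 4*(4 + 3)²) = 6400 + (-8 + 4*7²) = 6400 + (-8 + 4*49) = 6400 + (-8 + 196) = 6400 + 188 = 6588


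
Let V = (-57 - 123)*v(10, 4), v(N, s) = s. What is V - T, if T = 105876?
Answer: -106596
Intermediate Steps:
V = -720 (V = (-57 - 123)*4 = -180*4 = -720)
V - T = -720 - 1*105876 = -720 - 105876 = -106596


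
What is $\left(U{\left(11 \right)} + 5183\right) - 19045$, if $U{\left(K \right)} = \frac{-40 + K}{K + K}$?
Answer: $- \frac{304993}{22} \approx -13863.0$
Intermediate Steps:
$U{\left(K \right)} = \frac{-40 + K}{2 K}$
$\left(U{\left(11 \right)} + 5183\right) - 19045 = \left(\frac{-40 + 11}{2 \cdot 11} + 5183\right) - 19045 = \left(\frac{1}{2} \cdot \frac{1}{11} \left(-29\right) + 5183\right) - 19045 = \left(- \frac{29}{22} + 5183\right) - 19045 = \frac{113997}{22} - 19045 = - \frac{304993}{22}$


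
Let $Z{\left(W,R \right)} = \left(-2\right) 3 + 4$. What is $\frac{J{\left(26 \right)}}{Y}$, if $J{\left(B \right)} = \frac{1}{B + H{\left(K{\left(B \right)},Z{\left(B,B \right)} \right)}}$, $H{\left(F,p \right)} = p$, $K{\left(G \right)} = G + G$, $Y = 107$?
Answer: $\frac{1}{2568} \approx 0.00038941$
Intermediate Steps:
$Z{\left(W,R \right)} = -2$ ($Z{\left(W,R \right)} = -6 + 4 = -2$)
$K{\left(G \right)} = 2 G$
$J{\left(B \right)} = \frac{1}{-2 + B}$ ($J{\left(B \right)} = \frac{1}{B - 2} = \frac{1}{-2 + B}$)
$\frac{J{\left(26 \right)}}{Y} = \frac{1}{\left(-2 + 26\right) 107} = \frac{1}{24} \cdot \frac{1}{107} = \frac{1}{2568}$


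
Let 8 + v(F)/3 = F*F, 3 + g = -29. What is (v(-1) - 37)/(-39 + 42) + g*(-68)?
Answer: 6470/3 ≈ 2156.7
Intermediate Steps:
g = -32 (g = -3 - 29 = -32)
v(F) = -24 + 3*F**2 (v(F) = -24 + 3*(F*F) = -24 + 3*F**2)
(v(-1) - 37)/(-39 + 42) + g*(-68) = ((-24 + 3*(-1)**2) - 37)/(-39 + 42) - 32*(-68) = ((-24 + 3*1) - 37)/3 + 2176 = ((-24 + 3) - 37)*(1/3) + 2176 = (-21 - 37)*(1/3) + 2176 = -58*1/3 + 2176 = -58/3 + 2176 = 6470/3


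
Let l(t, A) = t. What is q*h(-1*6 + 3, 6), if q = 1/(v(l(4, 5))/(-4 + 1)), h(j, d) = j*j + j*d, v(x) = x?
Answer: 27/4 ≈ 6.7500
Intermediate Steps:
h(j, d) = j² + d*j
q = -¾ (q = 1/(4/(-4 + 1)) = 1/(4/(-3)) = 1/(4*(-⅓)) = 1/(-4/3) = -¾ ≈ -0.75000)
q*h(-1*6 + 3, 6) = -3*(-1*6 + 3)*(6 + (-1*6 + 3))/4 = -3*(-6 + 3)*(6 + (-6 + 3))/4 = -(-9)*(6 - 3)/4 = -(-9)*3/4 = -¾*(-9) = 27/4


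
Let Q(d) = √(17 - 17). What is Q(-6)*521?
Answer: 0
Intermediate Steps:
Q(d) = 0 (Q(d) = √0 = 0)
Q(-6)*521 = 0*521 = 0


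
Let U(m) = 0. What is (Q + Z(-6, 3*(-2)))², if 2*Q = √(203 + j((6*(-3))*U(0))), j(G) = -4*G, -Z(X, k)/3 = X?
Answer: (36 + √203)²/4 ≈ 631.21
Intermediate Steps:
Z(X, k) = -3*X
Q = √203/2 (Q = √(203 - 4*6*(-3)*0)/2 = √(203 - (-72)*0)/2 = √(203 - 4*0)/2 = √(203 + 0)/2 = √203/2 ≈ 7.1239)
(Q + Z(-6, 3*(-2)))² = (√203/2 - 3*(-6))² = (√203/2 + 18)² = (18 + √203/2)²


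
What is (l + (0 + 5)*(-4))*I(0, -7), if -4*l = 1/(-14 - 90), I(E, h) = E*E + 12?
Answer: -24957/104 ≈ -239.97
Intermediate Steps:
I(E, h) = 12 + E² (I(E, h) = E² + 12 = 12 + E²)
l = 1/416 (l = -1/(4*(-14 - 90)) = -¼/(-104) = -¼*(-1/104) = 1/416 ≈ 0.0024038)
(l + (0 + 5)*(-4))*I(0, -7) = (1/416 + (0 + 5)*(-4))*(12 + 0²) = (1/416 + 5*(-4))*(12 + 0) = (1/416 - 20)*12 = -8319/416*12 = -24957/104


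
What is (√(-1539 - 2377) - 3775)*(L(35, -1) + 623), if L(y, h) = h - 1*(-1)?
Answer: -2351825 + 1246*I*√979 ≈ -2.3518e+6 + 38986.0*I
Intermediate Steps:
L(y, h) = 1 + h (L(y, h) = h + 1 = 1 + h)
(√(-1539 - 2377) - 3775)*(L(35, -1) + 623) = (√(-1539 - 2377) - 3775)*((1 - 1) + 623) = (√(-3916) - 3775)*(0 + 623) = (2*I*√979 - 3775)*623 = (-3775 + 2*I*√979)*623 = -2351825 + 1246*I*√979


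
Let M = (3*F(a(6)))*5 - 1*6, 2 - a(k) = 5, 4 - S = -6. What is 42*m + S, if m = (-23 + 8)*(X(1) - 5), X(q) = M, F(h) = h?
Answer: 35290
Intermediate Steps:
S = 10 (S = 4 - 1*(-6) = 4 + 6 = 10)
a(k) = -3 (a(k) = 2 - 1*5 = 2 - 5 = -3)
M = -51 (M = (3*(-3))*5 - 1*6 = -9*5 - 6 = -45 - 6 = -51)
X(q) = -51
m = 840 (m = (-23 + 8)*(-51 - 5) = -15*(-56) = 840)
42*m + S = 42*840 + 10 = 35280 + 10 = 35290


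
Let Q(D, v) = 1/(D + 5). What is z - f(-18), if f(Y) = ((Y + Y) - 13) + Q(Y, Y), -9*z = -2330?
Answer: 36032/117 ≈ 307.97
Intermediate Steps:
Q(D, v) = 1/(5 + D)
z = 2330/9 (z = -1/9*(-2330) = 2330/9 ≈ 258.89)
f(Y) = -13 + 1/(5 + Y) + 2*Y (f(Y) = ((Y + Y) - 13) + 1/(5 + Y) = (2*Y - 13) + 1/(5 + Y) = (-13 + 2*Y) + 1/(5 + Y) = -13 + 1/(5 + Y) + 2*Y)
z - f(-18) = 2330/9 - (1 + (-13 + 2*(-18))*(5 - 18))/(5 - 18) = 2330/9 - (1 + (-13 - 36)*(-13))/(-13) = 2330/9 - (-1)*(1 - 49*(-13))/13 = 2330/9 - (-1)*(1 + 637)/13 = 2330/9 - (-1)*638/13 = 2330/9 - 1*(-638/13) = 2330/9 + 638/13 = 36032/117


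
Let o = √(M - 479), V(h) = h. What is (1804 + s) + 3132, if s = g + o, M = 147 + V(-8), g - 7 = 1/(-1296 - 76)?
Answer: 6781795/1372 + 2*I*√85 ≈ 4943.0 + 18.439*I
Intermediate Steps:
g = 9603/1372 (g = 7 + 1/(-1296 - 76) = 7 + 1/(-1372) = 7 - 1/1372 = 9603/1372 ≈ 6.9993)
M = 139 (M = 147 - 8 = 139)
o = 2*I*√85 (o = √(139 - 479) = √(-340) = 2*I*√85 ≈ 18.439*I)
s = 9603/1372 + 2*I*√85 ≈ 6.9993 + 18.439*I
(1804 + s) + 3132 = (1804 + (9603/1372 + 2*I*√85)) + 3132 = (2484691/1372 + 2*I*√85) + 3132 = 6781795/1372 + 2*I*√85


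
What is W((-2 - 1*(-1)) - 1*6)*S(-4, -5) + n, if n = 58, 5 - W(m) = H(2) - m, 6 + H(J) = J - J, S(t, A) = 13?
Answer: 110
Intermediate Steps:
H(J) = -6 (H(J) = -6 + (J - J) = -6 + 0 = -6)
W(m) = 11 + m (W(m) = 5 - (-6 - m) = 5 + (6 + m) = 11 + m)
W((-2 - 1*(-1)) - 1*6)*S(-4, -5) + n = (11 + ((-2 - 1*(-1)) - 1*6))*13 + 58 = (11 + ((-2 + 1) - 6))*13 + 58 = (11 + (-1 - 6))*13 + 58 = (11 - 7)*13 + 58 = 4*13 + 58 = 52 + 58 = 110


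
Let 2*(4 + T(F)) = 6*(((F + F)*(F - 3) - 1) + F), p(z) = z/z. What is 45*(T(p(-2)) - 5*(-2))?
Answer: -270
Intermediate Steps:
p(z) = 1
T(F) = -7 + 3*F + 6*F*(-3 + F) (T(F) = -4 + (6*(((F + F)*(F - 3) - 1) + F))/2 = -4 + (6*(((2*F)*(-3 + F) - 1) + F))/2 = -4 + (6*((2*F*(-3 + F) - 1) + F))/2 = -4 + (6*((-1 + 2*F*(-3 + F)) + F))/2 = -4 + (6*(-1 + F + 2*F*(-3 + F)))/2 = -4 + (-6 + 6*F + 12*F*(-3 + F))/2 = -4 + (-3 + 3*F + 6*F*(-3 + F)) = -7 + 3*F + 6*F*(-3 + F))
45*(T(p(-2)) - 5*(-2)) = 45*((-7 - 15*1 + 6*1²) - 5*(-2)) = 45*((-7 - 15 + 6*1) + 10) = 45*((-7 - 15 + 6) + 10) = 45*(-16 + 10) = 45*(-6) = -270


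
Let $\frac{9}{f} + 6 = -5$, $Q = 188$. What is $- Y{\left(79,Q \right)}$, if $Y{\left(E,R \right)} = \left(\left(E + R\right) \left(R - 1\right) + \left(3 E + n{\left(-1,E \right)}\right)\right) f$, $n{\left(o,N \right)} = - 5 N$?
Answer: $\frac{447939}{11} \approx 40722.0$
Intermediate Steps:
$f = - \frac{9}{11}$ ($f = \frac{9}{-6 - 5} = \frac{9}{-11} = 9 \left(- \frac{1}{11}\right) = - \frac{9}{11} \approx -0.81818$)
$Y{\left(E,R \right)} = \frac{18 E}{11} - \frac{9 \left(-1 + R\right) \left(E + R\right)}{11}$ ($Y{\left(E,R \right)} = \left(\left(E + R\right) \left(R - 1\right) + \left(3 E - 5 E\right)\right) \left(- \frac{9}{11}\right) = \left(\left(E + R\right) \left(-1 + R\right) - 2 E\right) \left(- \frac{9}{11}\right) = \left(\left(-1 + R\right) \left(E + R\right) - 2 E\right) \left(- \frac{9}{11}\right) = \left(- 2 E + \left(-1 + R\right) \left(E + R\right)\right) \left(- \frac{9}{11}\right) = \frac{18 E}{11} - \frac{9 \left(-1 + R\right) \left(E + R\right)}{11}$)
$- Y{\left(79,Q \right)} = - (- \frac{9 \cdot 188^{2}}{11} + \frac{9}{11} \cdot 188 + \frac{27}{11} \cdot 79 - \frac{711}{11} \cdot 188) = - (\left(- \frac{9}{11}\right) 35344 + \frac{1692}{11} + \frac{2133}{11} - \frac{133668}{11}) = - (- \frac{318096}{11} + \frac{1692}{11} + \frac{2133}{11} - \frac{133668}{11}) = \left(-1\right) \left(- \frac{447939}{11}\right) = \frac{447939}{11}$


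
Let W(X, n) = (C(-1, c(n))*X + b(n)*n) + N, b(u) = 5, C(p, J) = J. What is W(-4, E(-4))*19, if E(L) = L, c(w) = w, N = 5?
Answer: 19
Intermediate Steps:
W(X, n) = 5 + 5*n + X*n (W(X, n) = (n*X + 5*n) + 5 = (X*n + 5*n) + 5 = (5*n + X*n) + 5 = 5 + 5*n + X*n)
W(-4, E(-4))*19 = (5 + 5*(-4) - 4*(-4))*19 = (5 - 20 + 16)*19 = 1*19 = 19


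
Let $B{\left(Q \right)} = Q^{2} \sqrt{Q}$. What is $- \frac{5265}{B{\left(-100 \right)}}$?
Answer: $\frac{1053 i}{20000} \approx 0.05265 i$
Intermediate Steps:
$B{\left(Q \right)} = Q^{\frac{5}{2}}$
$- \frac{5265}{B{\left(-100 \right)}} = - \frac{5265}{\left(-100\right)^{\frac{5}{2}}} = - \frac{5265}{100000 i} = - 5265 \left(- \frac{i}{100000}\right) = \frac{1053 i}{20000}$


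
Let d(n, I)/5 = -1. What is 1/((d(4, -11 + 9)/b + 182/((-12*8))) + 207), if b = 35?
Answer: 336/68867 ≈ 0.0048790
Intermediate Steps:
d(n, I) = -5 (d(n, I) = 5*(-1) = -5)
1/((d(4, -11 + 9)/b + 182/((-12*8))) + 207) = 1/((-5/35 + 182/((-12*8))) + 207) = 1/((-5*1/35 + 182/(-96)) + 207) = 1/((-1/7 + 182*(-1/96)) + 207) = 1/((-1/7 - 91/48) + 207) = 1/(-685/336 + 207) = 1/(68867/336) = 336/68867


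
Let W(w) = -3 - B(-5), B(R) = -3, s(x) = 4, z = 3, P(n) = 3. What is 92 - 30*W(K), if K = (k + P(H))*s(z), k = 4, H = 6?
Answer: 92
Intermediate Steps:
K = 28 (K = (4 + 3)*4 = 7*4 = 28)
W(w) = 0 (W(w) = -3 - 1*(-3) = -3 + 3 = 0)
92 - 30*W(K) = 92 - 30*0 = 92 + 0 = 92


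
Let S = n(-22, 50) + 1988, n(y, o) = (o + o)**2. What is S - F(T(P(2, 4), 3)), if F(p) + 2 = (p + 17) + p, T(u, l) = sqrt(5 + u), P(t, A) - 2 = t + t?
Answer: 11973 - 2*sqrt(11) ≈ 11966.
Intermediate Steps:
P(t, A) = 2 + 2*t (P(t, A) = 2 + (t + t) = 2 + 2*t)
n(y, o) = 4*o**2 (n(y, o) = (2*o)**2 = 4*o**2)
F(p) = 15 + 2*p (F(p) = -2 + ((p + 17) + p) = -2 + ((17 + p) + p) = -2 + (17 + 2*p) = 15 + 2*p)
S = 11988 (S = 4*50**2 + 1988 = 4*2500 + 1988 = 10000 + 1988 = 11988)
S - F(T(P(2, 4), 3)) = 11988 - (15 + 2*sqrt(5 + (2 + 2*2))) = 11988 - (15 + 2*sqrt(5 + (2 + 4))) = 11988 - (15 + 2*sqrt(5 + 6)) = 11988 - (15 + 2*sqrt(11)) = 11988 + (-15 - 2*sqrt(11)) = 11973 - 2*sqrt(11)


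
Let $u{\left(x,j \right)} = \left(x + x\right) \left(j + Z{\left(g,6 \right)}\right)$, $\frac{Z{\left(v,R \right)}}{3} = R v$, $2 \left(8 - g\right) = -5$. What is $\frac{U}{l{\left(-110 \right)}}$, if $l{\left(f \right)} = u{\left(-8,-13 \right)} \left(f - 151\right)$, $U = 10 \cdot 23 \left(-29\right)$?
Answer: $- \frac{115}{12672} \approx -0.0090751$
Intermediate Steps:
$g = \frac{21}{2}$ ($g = 8 - - \frac{5}{2} = 8 + \frac{5}{2} = \frac{21}{2} \approx 10.5$)
$Z{\left(v,R \right)} = 3 R v$
$u{\left(x,j \right)} = 2 x \left(189 + j\right)$ ($u{\left(x,j \right)} = \left(x + x\right) \left(j + 3 \cdot 6 \cdot \frac{21}{2}\right) = 2 x \left(j + 189\right) = 2 x \left(189 + j\right)$)
$U = -6670$ ($U = 230 \left(-29\right) = -6670$)
$l{\left(f \right)} = 425216 - 2816 f$ ($l{\left(f \right)} = 2 \left(-8\right) \left(189 - 13\right) \left(f - 151\right) = 2 \left(-8\right) 176 \left(-151 + f\right) = - 2816 \left(-151 + f\right) = 425216 - 2816 f$)
$\frac{U}{l{\left(-110 \right)}} = - \frac{6670}{425216 - -309760} = - \frac{6670}{425216 + 309760} = - \frac{6670}{734976} = \left(-6670\right) \frac{1}{734976} = - \frac{115}{12672}$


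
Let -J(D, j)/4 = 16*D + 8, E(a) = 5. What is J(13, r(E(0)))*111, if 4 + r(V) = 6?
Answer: -95904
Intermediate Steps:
r(V) = 2 (r(V) = -4 + 6 = 2)
J(D, j) = -32 - 64*D (J(D, j) = -4*(16*D + 8) = -4*(8 + 16*D) = -32 - 64*D)
J(13, r(E(0)))*111 = (-32 - 64*13)*111 = (-32 - 832)*111 = -864*111 = -95904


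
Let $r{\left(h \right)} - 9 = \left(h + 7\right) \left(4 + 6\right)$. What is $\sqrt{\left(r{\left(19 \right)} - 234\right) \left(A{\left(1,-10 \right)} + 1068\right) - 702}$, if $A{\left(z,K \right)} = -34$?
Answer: $4 \sqrt{2218} \approx 188.38$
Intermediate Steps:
$r{\left(h \right)} = 79 + 10 h$ ($r{\left(h \right)} = 9 + \left(h + 7\right) \left(4 + 6\right) = 9 + \left(7 + h\right) 10 = 9 + \left(70 + 10 h\right) = 79 + 10 h$)
$\sqrt{\left(r{\left(19 \right)} - 234\right) \left(A{\left(1,-10 \right)} + 1068\right) - 702} = \sqrt{\left(\left(79 + 10 \cdot 19\right) - 234\right) \left(-34 + 1068\right) - 702} = \sqrt{\left(\left(79 + 190\right) - 234\right) 1034 - 702} = \sqrt{\left(269 - 234\right) 1034 - 702} = \sqrt{35 \cdot 1034 - 702} = \sqrt{36190 - 702} = \sqrt{35488} = 4 \sqrt{2218}$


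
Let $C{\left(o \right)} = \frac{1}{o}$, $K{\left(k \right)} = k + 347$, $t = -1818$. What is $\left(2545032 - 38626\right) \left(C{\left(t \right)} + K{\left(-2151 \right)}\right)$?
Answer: $- \frac{4110096042619}{909} \approx -4.5216 \cdot 10^{9}$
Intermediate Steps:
$K{\left(k \right)} = 347 + k$
$\left(2545032 - 38626\right) \left(C{\left(t \right)} + K{\left(-2151 \right)}\right) = \left(2545032 - 38626\right) \left(\frac{1}{-1818} + \left(347 - 2151\right)\right) = 2506406 \left(- \frac{1}{1818} - 1804\right) = 2506406 \left(- \frac{3279673}{1818}\right) = - \frac{4110096042619}{909}$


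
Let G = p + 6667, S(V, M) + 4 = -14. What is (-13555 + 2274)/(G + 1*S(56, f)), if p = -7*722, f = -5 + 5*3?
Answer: -389/55 ≈ -7.0727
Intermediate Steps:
f = 10 (f = -5 + 15 = 10)
S(V, M) = -18 (S(V, M) = -4 - 14 = -18)
p = -5054
G = 1613 (G = -5054 + 6667 = 1613)
(-13555 + 2274)/(G + 1*S(56, f)) = (-13555 + 2274)/(1613 + 1*(-18)) = -11281/(1613 - 18) = -11281/1595 = -11281*1/1595 = -389/55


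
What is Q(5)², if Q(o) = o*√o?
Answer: 125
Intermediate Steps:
Q(o) = o^(3/2)
Q(5)² = (5^(3/2))² = (5*√5)² = 125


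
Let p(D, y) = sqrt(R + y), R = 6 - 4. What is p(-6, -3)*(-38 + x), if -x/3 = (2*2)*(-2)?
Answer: -14*I ≈ -14.0*I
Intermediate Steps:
R = 2
p(D, y) = sqrt(2 + y)
x = 24 (x = -3*2*2*(-2) = -12*(-2) = -3*(-8) = 24)
p(-6, -3)*(-38 + x) = sqrt(2 - 3)*(-38 + 24) = sqrt(-1)*(-14) = I*(-14) = -14*I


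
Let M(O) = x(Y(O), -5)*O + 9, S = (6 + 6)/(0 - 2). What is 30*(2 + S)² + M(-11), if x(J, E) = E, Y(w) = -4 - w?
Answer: 544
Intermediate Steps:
S = -6 (S = 12/(-2) = 12*(-½) = -6)
M(O) = 9 - 5*O (M(O) = -5*O + 9 = 9 - 5*O)
30*(2 + S)² + M(-11) = 30*(2 - 6)² + (9 - 5*(-11)) = 30*(-4)² + (9 + 55) = 30*16 + 64 = 480 + 64 = 544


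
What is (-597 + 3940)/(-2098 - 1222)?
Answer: -3343/3320 ≈ -1.0069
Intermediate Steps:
(-597 + 3940)/(-2098 - 1222) = 3343/(-3320) = 3343*(-1/3320) = -3343/3320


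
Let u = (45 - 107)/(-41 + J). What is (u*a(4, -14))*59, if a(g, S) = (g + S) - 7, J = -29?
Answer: -31093/35 ≈ -888.37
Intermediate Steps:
a(g, S) = -7 + S + g (a(g, S) = (S + g) - 7 = -7 + S + g)
u = 31/35 (u = (45 - 107)/(-41 - 29) = -62/(-70) = -62*(-1/70) = 31/35 ≈ 0.88571)
(u*a(4, -14))*59 = (31*(-7 - 14 + 4)/35)*59 = ((31/35)*(-17))*59 = -527/35*59 = -31093/35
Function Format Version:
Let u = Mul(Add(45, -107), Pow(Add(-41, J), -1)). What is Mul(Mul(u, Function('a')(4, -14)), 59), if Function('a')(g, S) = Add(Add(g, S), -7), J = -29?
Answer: Rational(-31093, 35) ≈ -888.37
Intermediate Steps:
Function('a')(g, S) = Add(-7, S, g) (Function('a')(g, S) = Add(Add(S, g), -7) = Add(-7, S, g))
u = Rational(31, 35) (u = Mul(Add(45, -107), Pow(Add(-41, -29), -1)) = Mul(-62, Pow(-70, -1)) = Mul(-62, Rational(-1, 70)) = Rational(31, 35) ≈ 0.88571)
Mul(Mul(u, Function('a')(4, -14)), 59) = Mul(Mul(Rational(31, 35), Add(-7, -14, 4)), 59) = Mul(Mul(Rational(31, 35), -17), 59) = Mul(Rational(-527, 35), 59) = Rational(-31093, 35)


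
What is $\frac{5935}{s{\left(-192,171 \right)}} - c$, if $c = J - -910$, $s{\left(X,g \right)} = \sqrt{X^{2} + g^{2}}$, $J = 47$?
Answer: $-957 + \frac{1187 \sqrt{7345}}{4407} \approx -933.92$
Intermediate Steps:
$c = 957$ ($c = 47 - -910 = 47 + 910 = 957$)
$\frac{5935}{s{\left(-192,171 \right)}} - c = \frac{5935}{\sqrt{\left(-192\right)^{2} + 171^{2}}} - 957 = \frac{5935}{\sqrt{36864 + 29241}} - 957 = \frac{5935}{\sqrt{66105}} - 957 = \frac{5935}{3 \sqrt{7345}} - 957 = 5935 \frac{\sqrt{7345}}{22035} - 957 = \frac{1187 \sqrt{7345}}{4407} - 957 = -957 + \frac{1187 \sqrt{7345}}{4407}$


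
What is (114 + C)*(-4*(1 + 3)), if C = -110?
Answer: -64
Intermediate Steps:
(114 + C)*(-4*(1 + 3)) = (114 - 110)*(-4*(1 + 3)) = 4*(-4*4) = 4*(-16) = -64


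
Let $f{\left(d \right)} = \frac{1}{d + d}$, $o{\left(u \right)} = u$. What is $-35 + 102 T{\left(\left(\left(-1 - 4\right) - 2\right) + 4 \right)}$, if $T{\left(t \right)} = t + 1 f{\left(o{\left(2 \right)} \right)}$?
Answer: $- \frac{631}{2} \approx -315.5$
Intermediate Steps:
$f{\left(d \right)} = \frac{1}{2 d}$
$T{\left(t \right)} = \frac{1}{4} + t$ ($T{\left(t \right)} = t + 1 \frac{1}{2 \cdot 2} = t + 1 \cdot \frac{1}{2} \cdot \frac{1}{2} = t + 1 \cdot \frac{1}{4} = t + \frac{1}{4} = \frac{1}{4} + t$)
$-35 + 102 T{\left(\left(\left(-1 - 4\right) - 2\right) + 4 \right)} = -35 + 102 \left(\frac{1}{4} + \left(\left(\left(-1 - 4\right) - 2\right) + 4\right)\right) = -35 + 102 \left(\frac{1}{4} + \left(\left(-5 - 2\right) + 4\right)\right) = -35 + 102 \left(\frac{1}{4} + \left(-7 + 4\right)\right) = -35 + 102 \left(\frac{1}{4} - 3\right) = -35 + 102 \left(- \frac{11}{4}\right) = -35 - \frac{561}{2} = - \frac{631}{2}$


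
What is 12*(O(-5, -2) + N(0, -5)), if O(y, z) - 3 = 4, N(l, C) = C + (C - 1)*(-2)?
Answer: 168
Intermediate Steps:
N(l, C) = 2 - C (N(l, C) = C + (-1 + C)*(-2) = C + (2 - 2*C) = 2 - C)
O(y, z) = 7 (O(y, z) = 3 + 4 = 7)
12*(O(-5, -2) + N(0, -5)) = 12*(7 + (2 - 1*(-5))) = 12*(7 + (2 + 5)) = 12*(7 + 7) = 12*14 = 168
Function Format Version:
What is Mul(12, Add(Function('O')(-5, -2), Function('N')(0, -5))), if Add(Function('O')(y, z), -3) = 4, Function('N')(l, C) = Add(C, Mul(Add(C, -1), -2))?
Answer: 168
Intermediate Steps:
Function('N')(l, C) = Add(2, Mul(-1, C)) (Function('N')(l, C) = Add(C, Mul(Add(-1, C), -2)) = Add(C, Add(2, Mul(-2, C))) = Add(2, Mul(-1, C)))
Function('O')(y, z) = 7 (Function('O')(y, z) = Add(3, 4) = 7)
Mul(12, Add(Function('O')(-5, -2), Function('N')(0, -5))) = Mul(12, Add(7, Add(2, Mul(-1, -5)))) = Mul(12, Add(7, Add(2, 5))) = Mul(12, Add(7, 7)) = Mul(12, 14) = 168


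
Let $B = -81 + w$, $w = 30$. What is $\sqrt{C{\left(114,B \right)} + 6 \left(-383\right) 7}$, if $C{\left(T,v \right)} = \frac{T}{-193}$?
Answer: $\frac{6 i \sqrt{16644706}}{193} \approx 126.83 i$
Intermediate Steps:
$B = -51$ ($B = -81 + 30 = -51$)
$C{\left(T,v \right)} = - \frac{T}{193}$ ($C{\left(T,v \right)} = T \left(- \frac{1}{193}\right) = - \frac{T}{193}$)
$\sqrt{C{\left(114,B \right)} + 6 \left(-383\right) 7} = \sqrt{\left(- \frac{1}{193}\right) 114 + 6 \left(-383\right) 7} = \sqrt{- \frac{114}{193} - 16086} = \sqrt{- \frac{3104712}{193}} = \frac{6 i \sqrt{16644706}}{193}$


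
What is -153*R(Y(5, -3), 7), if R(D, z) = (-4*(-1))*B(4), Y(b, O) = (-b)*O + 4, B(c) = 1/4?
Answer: -153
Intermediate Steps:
B(c) = ¼
Y(b, O) = 4 - O*b (Y(b, O) = -O*b + 4 = 4 - O*b)
R(D, z) = 1 (R(D, z) = -4*(-1)*(¼) = 4*(¼) = 1)
-153*R(Y(5, -3), 7) = -153*1 = -153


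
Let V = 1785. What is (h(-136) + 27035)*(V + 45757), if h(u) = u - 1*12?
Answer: 1278261754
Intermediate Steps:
h(u) = -12 + u (h(u) = u - 12 = -12 + u)
(h(-136) + 27035)*(V + 45757) = ((-12 - 136) + 27035)*(1785 + 45757) = (-148 + 27035)*47542 = 26887*47542 = 1278261754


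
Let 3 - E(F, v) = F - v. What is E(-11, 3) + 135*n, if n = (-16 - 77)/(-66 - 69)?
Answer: 110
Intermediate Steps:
E(F, v) = 3 + v - F (E(F, v) = 3 - (F - v) = 3 + (v - F) = 3 + v - F)
n = 31/45 (n = -93/(-135) = -93*(-1/135) = 31/45 ≈ 0.68889)
E(-11, 3) + 135*n = (3 + 3 - 1*(-11)) + 135*(31/45) = (3 + 3 + 11) + 93 = 17 + 93 = 110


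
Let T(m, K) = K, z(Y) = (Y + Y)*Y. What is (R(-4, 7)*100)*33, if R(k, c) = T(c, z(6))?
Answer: 237600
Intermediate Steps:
z(Y) = 2*Y² (z(Y) = (2*Y)*Y = 2*Y²)
R(k, c) = 72 (R(k, c) = 2*6² = 2*36 = 72)
(R(-4, 7)*100)*33 = (72*100)*33 = 7200*33 = 237600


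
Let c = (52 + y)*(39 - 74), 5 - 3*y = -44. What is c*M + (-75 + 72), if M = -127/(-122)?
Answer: -912323/366 ≈ -2492.7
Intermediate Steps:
y = 49/3 (y = 5/3 - ⅓*(-44) = 5/3 + 44/3 = 49/3 ≈ 16.333)
M = 127/122 (M = -127*(-1/122) = 127/122 ≈ 1.0410)
c = -7175/3 (c = (52 + 49/3)*(39 - 74) = (205/3)*(-35) = -7175/3 ≈ -2391.7)
c*M + (-75 + 72) = -7175/3*127/122 + (-75 + 72) = -911225/366 - 3 = -912323/366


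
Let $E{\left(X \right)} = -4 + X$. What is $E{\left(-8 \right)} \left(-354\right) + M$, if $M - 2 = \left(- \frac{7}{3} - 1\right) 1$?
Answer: $\frac{12740}{3} \approx 4246.7$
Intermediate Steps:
$M = - \frac{4}{3}$ ($M = 2 + \left(- \frac{7}{3} - 1\right) 1 = 2 - \frac{10}{3} = - \frac{4}{3} \approx -1.3333$)
$E{\left(-8 \right)} \left(-354\right) + M = \left(-4 - 8\right) \left(-354\right) - \frac{4}{3} = \left(-12\right) \left(-354\right) - \frac{4}{3} = 4248 - \frac{4}{3} = \frac{12740}{3}$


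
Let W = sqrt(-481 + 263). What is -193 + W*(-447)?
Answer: -193 - 447*I*sqrt(218) ≈ -193.0 - 6599.9*I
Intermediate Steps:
W = I*sqrt(218) (W = sqrt(-218) = I*sqrt(218) ≈ 14.765*I)
-193 + W*(-447) = -193 + (I*sqrt(218))*(-447) = -193 - 447*I*sqrt(218)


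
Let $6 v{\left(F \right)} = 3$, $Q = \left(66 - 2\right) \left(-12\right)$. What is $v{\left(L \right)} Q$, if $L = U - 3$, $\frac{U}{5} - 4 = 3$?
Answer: $-384$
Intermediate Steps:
$U = 35$ ($U = 20 + 5 \cdot 3 = 20 + 15 = 35$)
$L = 32$ ($L = 35 - 3 = 32$)
$Q = -768$ ($Q = 64 \left(-12\right) = -768$)
$v{\left(F \right)} = \frac{1}{2}$ ($v{\left(F \right)} = \frac{1}{6} \cdot 3 = \frac{1}{2}$)
$v{\left(L \right)} Q = \frac{1}{2} \left(-768\right) = -384$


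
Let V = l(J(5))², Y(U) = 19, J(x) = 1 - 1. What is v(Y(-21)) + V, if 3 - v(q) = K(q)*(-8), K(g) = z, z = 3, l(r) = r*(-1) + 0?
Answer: 27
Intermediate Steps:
J(x) = 0
l(r) = -r (l(r) = -r + 0 = -r)
K(g) = 3
V = 0 (V = (-1*0)² = 0² = 0)
v(q) = 27 (v(q) = 3 - 3*(-8) = 3 - 1*(-24) = 3 + 24 = 27)
v(Y(-21)) + V = 27 + 0 = 27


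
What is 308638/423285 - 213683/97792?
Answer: -60266481359/41393886720 ≈ -1.4559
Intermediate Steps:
308638/423285 - 213683/97792 = -60266481359/41393886720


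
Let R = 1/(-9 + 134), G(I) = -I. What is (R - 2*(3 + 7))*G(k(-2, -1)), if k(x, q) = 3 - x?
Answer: 2499/25 ≈ 99.960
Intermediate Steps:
R = 1/125 ≈ 0.0080000
(R - 2*(3 + 7))*G(k(-2, -1)) = (1/125 - 2*(3 + 7))*(-(3 - 1*(-2))) = (1/125 - 2*10)*(-(3 + 2)) = (1/125 - 20)*(-1*5) = -2499/125*(-5) = 2499/25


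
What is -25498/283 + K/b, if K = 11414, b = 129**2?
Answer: -421082056/4709403 ≈ -89.413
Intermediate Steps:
b = 16641
-25498/283 + K/b = -25498/283 + 11414/16641 = -421082056/4709403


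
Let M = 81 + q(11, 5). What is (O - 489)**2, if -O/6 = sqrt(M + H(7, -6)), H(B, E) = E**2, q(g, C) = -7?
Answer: 243081 + 5868*sqrt(110) ≈ 3.0463e+5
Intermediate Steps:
M = 74 (M = 81 - 7 = 74)
O = -6*sqrt(110) (O = -6*sqrt(74 + (-6)**2) = -6*sqrt(74 + 36) = -6*sqrt(110) ≈ -62.929)
(O - 489)**2 = (-6*sqrt(110) - 489)**2 = (-489 - 6*sqrt(110))**2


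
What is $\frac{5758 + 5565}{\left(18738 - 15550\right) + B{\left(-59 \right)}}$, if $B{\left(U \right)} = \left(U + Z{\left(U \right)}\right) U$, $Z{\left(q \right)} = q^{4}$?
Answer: $- \frac{11323}{714917630} \approx -1.5838 \cdot 10^{-5}$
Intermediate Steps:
$B{\left(U \right)} = U \left(U + U^{4}\right)$ ($B{\left(U \right)} = \left(U + U^{4}\right) U = U \left(U + U^{4}\right)$)
$\frac{5758 + 5565}{\left(18738 - 15550\right) + B{\left(-59 \right)}} = \frac{5758 + 5565}{\left(18738 - 15550\right) + \left(\left(-59\right)^{2} + \left(-59\right)^{5}\right)} = \frac{11323}{\left(18738 - 15550\right) + \left(3481 - 714924299\right)} = \frac{11323}{\left(18738 - 15550\right) - 714920818} = \frac{11323}{3188 - 714920818} = \frac{11323}{-714917630} = 11323 \left(- \frac{1}{714917630}\right) = - \frac{11323}{714917630}$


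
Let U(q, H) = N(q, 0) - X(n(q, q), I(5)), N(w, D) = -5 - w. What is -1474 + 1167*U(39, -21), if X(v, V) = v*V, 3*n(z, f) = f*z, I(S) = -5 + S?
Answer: -52822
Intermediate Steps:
n(z, f) = f*z/3 (n(z, f) = (f*z)/3 = f*z/3)
X(v, V) = V*v
U(q, H) = -5 - q (U(q, H) = (-5 - q) - (-5 + 5)*q*q/3 = (-5 - q) - 0*q²/3 = (-5 - q) - 1*0 = (-5 - q) + 0 = -5 - q)
-1474 + 1167*U(39, -21) = -1474 + 1167*(-5 - 1*39) = -1474 + 1167*(-5 - 39) = -1474 + 1167*(-44) = -1474 - 51348 = -52822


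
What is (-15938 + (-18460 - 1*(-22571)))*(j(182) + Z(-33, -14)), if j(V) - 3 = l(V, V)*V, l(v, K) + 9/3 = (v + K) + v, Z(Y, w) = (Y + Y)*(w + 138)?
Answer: -1072058415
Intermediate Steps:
Z(Y, w) = 2*Y*(138 + w) (Z(Y, w) = (2*Y)*(138 + w) = 2*Y*(138 + w))
l(v, K) = -3 + K + 2*v (l(v, K) = -3 + ((v + K) + v) = -3 + ((K + v) + v) = -3 + (K + 2*v) = -3 + K + 2*v)
j(V) = 3 + V*(-3 + 3*V) (j(V) = 3 + (-3 + V + 2*V)*V = 3 + (-3 + 3*V)*V = 3 + V*(-3 + 3*V))
(-15938 + (-18460 - 1*(-22571)))*(j(182) + Z(-33, -14)) = (-15938 + (-18460 - 1*(-22571)))*((3 + 3*182*(-1 + 182)) + 2*(-33)*(138 - 14)) = (-15938 + (-18460 + 22571))*((3 + 3*182*181) + 2*(-33)*124) = (-15938 + 4111)*((3 + 98826) - 8184) = -11827*(98829 - 8184) = -11827*90645 = -1072058415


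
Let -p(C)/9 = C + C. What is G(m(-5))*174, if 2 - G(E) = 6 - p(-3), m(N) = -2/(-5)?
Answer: 8700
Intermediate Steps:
m(N) = ⅖ (m(N) = -2*(-⅕) = ⅖)
p(C) = -18*C (p(C) = -9*(C + C) = -18*C)
G(E) = 50 (G(E) = 2 - (6 - (-18)*(-3)) = 2 - (6 - 1*54) = 2 - (6 - 54) = 2 - 1*(-48) = 2 + 48 = 50)
G(m(-5))*174 = 50*174 = 8700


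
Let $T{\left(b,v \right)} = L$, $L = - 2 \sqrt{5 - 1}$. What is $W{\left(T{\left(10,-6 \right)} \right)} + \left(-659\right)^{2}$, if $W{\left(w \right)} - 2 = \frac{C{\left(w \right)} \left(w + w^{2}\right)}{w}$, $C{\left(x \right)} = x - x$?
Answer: $434283$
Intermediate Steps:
$C{\left(x \right)} = 0$
$L = -4$ ($L = - 2 \sqrt{4} = \left(-2\right) 2 = -4$)
$T{\left(b,v \right)} = -4$
$W{\left(w \right)} = 2$ ($W{\left(w \right)} = 2 + \frac{0 \left(w + w^{2}\right)}{w} = 2 + \frac{0}{w} = 2 + 0 = 2$)
$W{\left(T{\left(10,-6 \right)} \right)} + \left(-659\right)^{2} = 2 + \left(-659\right)^{2} = 2 + 434281 = 434283$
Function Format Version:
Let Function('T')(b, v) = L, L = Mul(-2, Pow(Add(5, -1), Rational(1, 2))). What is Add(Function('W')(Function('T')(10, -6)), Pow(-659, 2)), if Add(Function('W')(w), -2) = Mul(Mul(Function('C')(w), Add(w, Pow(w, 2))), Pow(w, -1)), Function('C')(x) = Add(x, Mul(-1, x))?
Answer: 434283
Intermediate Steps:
Function('C')(x) = 0
L = -4 (L = Mul(-2, Pow(4, Rational(1, 2))) = Mul(-2, 2) = -4)
Function('T')(b, v) = -4
Function('W')(w) = 2 (Function('W')(w) = Add(2, Mul(Mul(0, Add(w, Pow(w, 2))), Pow(w, -1))) = Add(2, Mul(0, Pow(w, -1))) = Add(2, 0) = 2)
Add(Function('W')(Function('T')(10, -6)), Pow(-659, 2)) = Add(2, Pow(-659, 2)) = Add(2, 434281) = 434283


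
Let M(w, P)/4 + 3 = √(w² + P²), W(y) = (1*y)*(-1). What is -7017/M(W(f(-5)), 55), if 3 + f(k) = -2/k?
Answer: -526275/302276 - 35085*√75794/302276 ≈ -33.696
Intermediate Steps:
f(k) = -3 - 2/k
W(y) = -y (W(y) = y*(-1) = -y)
M(w, P) = -12 + 4*√(P² + w²) (M(w, P) = -12 + 4*√(w² + P²) = -12 + 4*√(P² + w²))
-7017/M(W(f(-5)), 55) = -7017/(-12 + 4*√(55² + (-(-3 - 2/(-5)))²)) = -7017/(-12 + 4*√(3025 + (-(-3 - 2*(-⅕)))²)) = -7017/(-12 + 4*√(3025 + (-(-3 + ⅖))²)) = -7017/(-12 + 4*√(3025 + (-1*(-13/5))²)) = -7017/(-12 + 4*√(3025 + (13/5)²)) = -7017/(-12 + 4*√(3025 + 169/25)) = -7017/(-12 + 4*√(75794/25)) = -7017/(-12 + 4*(√75794/5)) = -7017/(-12 + 4*√75794/5)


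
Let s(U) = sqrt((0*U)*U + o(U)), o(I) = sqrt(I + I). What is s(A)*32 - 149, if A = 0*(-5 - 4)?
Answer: -149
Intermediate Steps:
o(I) = sqrt(2)*sqrt(I) (o(I) = sqrt(2*I) = sqrt(2)*sqrt(I))
A = 0 (A = 0*(-9) = 0)
s(U) = 2**(1/4)*U**(1/4) (s(U) = sqrt((0*U)*U + sqrt(2)*sqrt(U)) = sqrt(0*U + sqrt(2)*sqrt(U)) = sqrt(0 + sqrt(2)*sqrt(U)) = sqrt(sqrt(2)*sqrt(U)) = 2**(1/4)*U**(1/4))
s(A)*32 - 149 = (2**(1/4)*0**(1/4))*32 - 149 = (2**(1/4)*0)*32 - 149 = 0*32 - 149 = 0 - 149 = -149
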